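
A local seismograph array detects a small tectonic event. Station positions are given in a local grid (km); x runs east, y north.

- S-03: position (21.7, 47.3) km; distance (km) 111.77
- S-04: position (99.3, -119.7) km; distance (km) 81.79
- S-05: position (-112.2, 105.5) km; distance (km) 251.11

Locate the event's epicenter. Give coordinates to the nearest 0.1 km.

x ≈ 93.8 km, y ≈ -38.1 km

Circle about each station: (x − 21.7)² + (y − 47.3)² = 111.77²; (x − 99.3)² + (y + 119.7)² = 81.79²; (x + 112.2)² + (y − 105.5)² = 251.11².
Subtracting the S-03 equation from the S-04 and S-05 equations removes the quadratic terms:
155.2 x − 334.0 y = 27283.33
-267.8 x + 116.4 y = -29552.79
Solving the 2×2 system: x ≈ 93.8, y ≈ -38.1 km.
Check against S-03 (with the unrounded x, y): √((x − 21.7)²+(y − 47.3)²) = 111.76 ≈ 111.77 km. ✓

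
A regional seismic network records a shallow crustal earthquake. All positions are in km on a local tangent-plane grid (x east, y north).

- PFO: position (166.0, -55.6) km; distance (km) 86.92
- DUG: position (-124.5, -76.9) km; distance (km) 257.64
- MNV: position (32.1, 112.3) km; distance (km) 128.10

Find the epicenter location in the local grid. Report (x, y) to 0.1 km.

x ≈ 116.0 km, y ≈ 15.5 km

Circle about each station: (x − 166.0)² + (y + 55.6)² = 86.92²; (x + 124.5)² + (y + 76.9)² = 257.64²; (x − 32.1)² + (y − 112.3)² = 128.10².
Subtracting pairs of circle equations eliminates x²+y² and gives linear equations (the radical axes):
-581.0 x − 42.6 y = -68056.78
-267.8 x + 335.8 y = -25860.18
Solving the 2×2 system: x ≈ 116.0, y ≈ 15.5 km.
Check against PFO (with the unrounded x, y): √((x − 166.0)²+(y + 55.6)²) = 86.92 ≈ 86.92 km. ✓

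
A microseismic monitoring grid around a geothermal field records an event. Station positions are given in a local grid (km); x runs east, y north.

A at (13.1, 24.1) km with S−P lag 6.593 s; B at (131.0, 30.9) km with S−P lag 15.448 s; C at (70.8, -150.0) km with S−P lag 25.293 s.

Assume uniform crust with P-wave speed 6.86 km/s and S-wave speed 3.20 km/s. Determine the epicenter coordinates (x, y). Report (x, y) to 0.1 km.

Distance from S−P lag: d = Δt · v_P v_S / (v_P − v_S) = Δt · (6.86·3.20)/(6.86−3.20) ≈ 5.9978·Δt.
So d_A = 39.54, d_B = 92.65, d_C = 151.70 km.
Circle about each station: (x − 13.1)² + (y − 24.1)² = 39.54²; (x − 131.0)² + (y − 30.9)² = 92.65²; (x − 70.8)² + (y + 150.0)² = 151.70².
Subtracting pairs of circle equations eliminates x²+y² and gives linear equations (the radical axes):
235.8 x + 13.6 y = 10342.78
115.4 x − 348.2 y = 5310.74
Solving the 2×2 system: x ≈ 43.9, y ≈ -0.7 km.

43.9 km east, -0.7 km north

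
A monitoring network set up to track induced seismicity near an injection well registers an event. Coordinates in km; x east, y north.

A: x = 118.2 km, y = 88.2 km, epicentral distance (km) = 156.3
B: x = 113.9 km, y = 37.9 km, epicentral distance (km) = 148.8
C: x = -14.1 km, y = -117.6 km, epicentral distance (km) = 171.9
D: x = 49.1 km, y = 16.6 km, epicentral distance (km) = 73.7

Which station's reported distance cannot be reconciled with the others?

D

Solve using three stations at a time. Using A, B, C (subtract circle equations pairwise → linear system) gives (x, y) ≈ (-34.1, 53.1).
Distances from that point to each station vs reported:
  A: calculated 156.3 vs reported 156.3 → residual 0.0 km
  B: calculated 148.8 vs reported 148.8 → residual 0.0 km
  C: calculated 171.9 vs reported 171.9 → residual 0.0 km
  D: calculated 90.9 vs reported 73.7 → residual 17.2 km
A, B, C are mutually consistent (residuals ≈ 0); D is off by 17.2 km.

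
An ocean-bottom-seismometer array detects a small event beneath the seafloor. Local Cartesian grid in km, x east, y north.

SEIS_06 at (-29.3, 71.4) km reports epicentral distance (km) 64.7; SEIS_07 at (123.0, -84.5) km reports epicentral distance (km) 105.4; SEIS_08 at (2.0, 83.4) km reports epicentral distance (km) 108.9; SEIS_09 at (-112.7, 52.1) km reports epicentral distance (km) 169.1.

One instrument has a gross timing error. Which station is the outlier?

SEIS_06

Solve using three stations at a time. Using SEIS_07, SEIS_08, SEIS_09 (subtract circle equations pairwise → linear system) gives (x, y) ≈ (41.1, -18.2).
Distances from that point to each station vs reported:
  SEIS_06: calculated 114.0 vs reported 64.7 → residual 49.3 km
  SEIS_07: calculated 105.4 vs reported 105.4 → residual 0.0 km
  SEIS_08: calculated 108.9 vs reported 108.9 → residual 0.0 km
  SEIS_09: calculated 169.1 vs reported 169.1 → residual 0.0 km
SEIS_07, SEIS_08, SEIS_09 are mutually consistent (residuals ≈ 0); SEIS_06 is off by 49.3 km.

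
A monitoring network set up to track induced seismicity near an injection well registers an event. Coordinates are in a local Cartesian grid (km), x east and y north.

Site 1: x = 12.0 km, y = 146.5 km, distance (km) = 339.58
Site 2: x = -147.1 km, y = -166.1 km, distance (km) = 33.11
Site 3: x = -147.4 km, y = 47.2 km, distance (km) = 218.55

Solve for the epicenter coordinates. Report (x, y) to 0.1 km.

x ≈ -114.1 km, y ≈ -168.8 km

Circle about each station: (x − 12.0)² + (y − 146.5)² = 339.58²; (x + 147.1)² + (y + 166.1)² = 33.11²; (x + 147.4)² + (y − 47.2)² = 218.55².
Subtracting pairs of circle equations eliminates x²+y² and gives linear equations (the radical axes):
-318.2 x − 625.2 y = 141839.67
-318.8 x − 198.6 y = 69898.82
Solving the 2×2 system: x ≈ -114.1, y ≈ -168.8 km.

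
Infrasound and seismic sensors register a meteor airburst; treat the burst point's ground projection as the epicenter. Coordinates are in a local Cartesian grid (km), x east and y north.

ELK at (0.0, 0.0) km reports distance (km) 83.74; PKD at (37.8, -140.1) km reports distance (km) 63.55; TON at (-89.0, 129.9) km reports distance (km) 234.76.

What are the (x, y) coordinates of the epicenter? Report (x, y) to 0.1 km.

x ≈ 9.5 km, y ≈ -83.2 km

Circle about each station: x² + y² = 83.74²; (x − 37.8)² + (y + 140.1)² = 63.55²; (x + 89.0)² + (y − 129.9)² = 234.76².
Subtracting the ELK equation from the PKD and TON equations removes the quadratic terms:
75.6 x − 280.2 y = 24030.64
-178.0 x + 259.8 y = -23304.86
Solving the 2×2 system: x ≈ 9.5, y ≈ -83.2 km.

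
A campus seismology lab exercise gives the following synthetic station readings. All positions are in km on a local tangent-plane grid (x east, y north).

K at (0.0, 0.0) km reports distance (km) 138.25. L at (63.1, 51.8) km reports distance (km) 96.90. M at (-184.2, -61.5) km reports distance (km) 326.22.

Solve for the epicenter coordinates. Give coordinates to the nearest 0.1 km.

x ≈ 137.9 km, y ≈ -9.8 km

Circle about each station: x² + y² = 138.25²; (x − 63.1)² + (y − 51.8)² = 96.90²; (x + 184.2)² + (y + 61.5)² = 326.22².
Subtracting pairs of circle equations eliminates x²+y² and gives linear equations (the radical axes):
126.2 x + 103.6 y = 16388.30
-368.4 x − 123.0 y = -49594.54
Solving the 2×2 system: x ≈ 137.9, y ≈ -9.8 km.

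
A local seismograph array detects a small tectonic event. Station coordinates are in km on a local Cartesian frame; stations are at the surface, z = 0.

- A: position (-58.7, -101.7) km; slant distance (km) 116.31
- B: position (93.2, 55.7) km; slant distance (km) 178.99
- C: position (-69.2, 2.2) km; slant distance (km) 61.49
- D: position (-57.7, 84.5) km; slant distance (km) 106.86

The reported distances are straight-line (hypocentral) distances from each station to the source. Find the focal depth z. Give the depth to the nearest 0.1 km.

Each station gives a sphere (x−x_i)² + (y−y_i)² + z² = d_i² (stations at z=0).
Subtracting the A sphere from B and C: z² cancels, leaving linear equations in x and y:
303.8 x + 314.8 y = -20509.25
-21.0 x + 207.8 y = 751.90
Solving: x ≈ -64.504, y ≈ -2.900 km (keep extra digits for the depth step; rounded: -64.5, -2.9).
Then from the A sphere: z² = 116.31² − (x + 58.7)² − (y + 101.7)² with x = -64.504, y = -2.900, so z ≈ 61.097 ≈ 61.1 km.

depth ≈ 61.1 km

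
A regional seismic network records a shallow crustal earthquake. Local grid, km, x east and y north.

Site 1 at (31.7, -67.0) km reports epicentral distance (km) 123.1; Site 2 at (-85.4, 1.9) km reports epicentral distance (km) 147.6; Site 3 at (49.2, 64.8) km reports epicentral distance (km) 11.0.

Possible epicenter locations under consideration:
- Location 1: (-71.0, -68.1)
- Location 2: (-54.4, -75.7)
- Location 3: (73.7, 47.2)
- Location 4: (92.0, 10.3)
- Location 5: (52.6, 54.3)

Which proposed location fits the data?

Location 5

For each candidate, compare |candidate − station| to the reported distance:
Location 1: residuals Site 1 20.4, Site 2 76.1, Site 3 168.2 → max 168.2 km
Location 2: residuals Site 1 36.6, Site 2 64.0, Site 3 163.6 → max 163.6 km
Location 3: residuals Site 1 1.4, Site 2 17.8, Site 3 19.2 → max 19.2 km
Location 4: residuals Site 1 25.1, Site 2 30.0, Site 3 58.3 → max 58.3 km
Location 5: residuals Site 1 0.0, Site 2 0.0, Site 3 0.0 → max 0.0 km
Only Location 5 has all residuals ≈ 0.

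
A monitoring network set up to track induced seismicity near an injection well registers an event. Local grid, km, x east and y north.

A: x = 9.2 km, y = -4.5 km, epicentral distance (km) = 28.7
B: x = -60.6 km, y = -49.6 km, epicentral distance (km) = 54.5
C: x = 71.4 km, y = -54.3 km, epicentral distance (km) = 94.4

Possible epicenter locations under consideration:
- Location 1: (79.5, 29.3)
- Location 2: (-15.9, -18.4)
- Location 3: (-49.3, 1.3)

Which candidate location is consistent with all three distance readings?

For each candidate, compare |candidate − station| to the reported distance:
Location 1: residuals A 49.3, B 106.3, C 10.4 → max 106.3 km
Location 2: residuals A 0.0, B 0.0, C 0.0 → max 0.0 km
Location 3: residuals A 30.1, B 2.4, C 38.5 → max 38.5 km
Only Location 2 has all residuals ≈ 0.

Location 2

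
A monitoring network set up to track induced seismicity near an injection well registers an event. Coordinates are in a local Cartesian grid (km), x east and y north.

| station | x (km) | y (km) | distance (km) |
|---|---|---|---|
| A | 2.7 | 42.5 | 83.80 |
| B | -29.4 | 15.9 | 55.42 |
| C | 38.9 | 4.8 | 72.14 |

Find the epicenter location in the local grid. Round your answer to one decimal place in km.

Circle about each station: (x − 2.7)² + (y − 42.5)² = 83.80²; (x + 29.4)² + (y − 15.9)² = 55.42²; (x − 38.9)² + (y − 4.8)² = 72.14².
Subtracting pairs of circle equations eliminates x²+y² and gives linear equations (the radical axes):
-64.2 x − 53.2 y = 3254.69
72.4 x − 75.4 y = 1540.97
Solving the 2×2 system: x ≈ -18.8, y ≈ -38.5 km.
Check against A (with the unrounded x, y): √((x − 2.7)²+(y − 42.5)²) = 83.80 ≈ 83.80 km. ✓

x ≈ -18.8 km, y ≈ -38.5 km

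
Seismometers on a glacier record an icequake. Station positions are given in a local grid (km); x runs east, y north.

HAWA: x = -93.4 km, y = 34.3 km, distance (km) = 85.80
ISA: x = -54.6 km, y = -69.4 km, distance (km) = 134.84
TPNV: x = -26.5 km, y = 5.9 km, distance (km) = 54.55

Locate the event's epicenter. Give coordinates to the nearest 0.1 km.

-11.0 km east, 58.2 km north

Circle about each station: (x + 93.4)² + (y − 34.3)² = 85.80²; (x + 54.6)² + (y + 69.4)² = 134.84²; (x + 26.5)² + (y − 5.9)² = 54.55².
Subtracting pairs of circle equations eliminates x²+y² and gives linear equations (the radical axes):
77.6 x − 207.4 y = -12922.72
133.8 x − 56.8 y = -4777.05
Solving the 2×2 system: x ≈ -11.0, y ≈ 58.2 km.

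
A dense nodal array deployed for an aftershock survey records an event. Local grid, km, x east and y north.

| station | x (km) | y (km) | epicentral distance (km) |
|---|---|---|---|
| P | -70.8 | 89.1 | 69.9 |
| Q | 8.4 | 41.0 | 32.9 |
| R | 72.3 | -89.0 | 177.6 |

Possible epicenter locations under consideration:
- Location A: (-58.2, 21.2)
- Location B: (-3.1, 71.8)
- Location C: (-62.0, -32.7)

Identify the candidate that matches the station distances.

Location B

For each candidate, compare |candidate − station| to the reported distance:
Location A: residuals P 0.8, Q 36.6, R 6.8 → max 36.6 km
Location B: residuals P 0.0, Q 0.0, R 0.0 → max 0.0 km
Location C: residuals P 52.2, Q 69.0, R 32.0 → max 69.0 km
Only Location B has all residuals ≈ 0.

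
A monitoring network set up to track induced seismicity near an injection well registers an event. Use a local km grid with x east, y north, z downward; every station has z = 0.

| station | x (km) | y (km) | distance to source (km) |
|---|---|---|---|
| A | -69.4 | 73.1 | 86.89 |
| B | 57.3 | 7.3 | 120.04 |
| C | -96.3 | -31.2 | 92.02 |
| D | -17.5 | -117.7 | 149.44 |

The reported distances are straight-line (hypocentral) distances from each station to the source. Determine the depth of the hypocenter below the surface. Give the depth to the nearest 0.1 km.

z ≈ 60.9 km

Each station gives a sphere (x−x_i)² + (y−y_i)² + z² = d_i² (stations at z=0).
Subtracting the A sphere from B and C: z² cancels, leaving linear equations in x and y:
253.4 x − 131.6 y = -13683.12
-53.8 x − 208.6 y = -830.65
Solving: x ≈ -45.796, y ≈ 15.793 km (keep extra digits for the depth step; rounded: -45.8, 15.8).
Then from the A sphere: z² = 86.89² − (x + 69.4)² − (y − 73.1)² with x = -45.796, y = 15.793, so z ≈ 60.899 ≈ 60.9 km.
Check against D (with the unrounded solution): distance 149.43 ≈ 149.44 km. ✓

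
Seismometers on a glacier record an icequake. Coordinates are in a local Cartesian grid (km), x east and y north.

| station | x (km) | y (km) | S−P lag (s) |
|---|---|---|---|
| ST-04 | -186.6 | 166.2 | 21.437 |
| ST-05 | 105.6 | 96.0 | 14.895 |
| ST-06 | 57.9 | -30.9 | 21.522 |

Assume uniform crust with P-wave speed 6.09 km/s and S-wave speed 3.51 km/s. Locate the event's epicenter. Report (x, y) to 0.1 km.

-12.1 km east, 133.1 km north

Distance from S−P lag: d = Δt · v_P v_S / (v_P − v_S) = Δt · (6.09·3.51)/(6.09−3.51) ≈ 8.2852·Δt.
So d_ST-04 = 177.61, d_ST-05 = 123.41, d_ST-06 = 178.31 km.
Circle about each station: (x + 186.6)² + (y − 166.2)² = 177.61²; (x − 105.6)² + (y − 96.0)² = 123.41²; (x − 57.9)² + (y + 30.9)² = 178.31².
Subtracting pairs of circle equations eliminates x²+y² and gives linear equations (the radical axes):
584.4 x − 140.4 y = -25759.36
489.0 x − 394.2 y = -58383.92
Solving the 2×2 system: x ≈ -12.1, y ≈ 133.1 km.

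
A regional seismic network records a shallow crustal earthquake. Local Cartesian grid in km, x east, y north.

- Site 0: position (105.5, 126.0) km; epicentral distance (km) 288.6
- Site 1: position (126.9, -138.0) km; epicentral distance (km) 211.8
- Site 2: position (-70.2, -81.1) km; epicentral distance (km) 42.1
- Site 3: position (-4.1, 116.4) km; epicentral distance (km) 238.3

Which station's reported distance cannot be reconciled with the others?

Solve using three stations at a time. Using Site 0, Site 2, Site 3 (subtract circle equations pairwise → linear system) gives (x, y) ≈ (-49.3, -117.6).
Distances from that point to each station vs reported:
  Site 0: calculated 288.6 vs reported 288.6 → residual 0.0 km
  Site 1: calculated 177.4 vs reported 211.8 → residual 34.4 km
  Site 2: calculated 42.0 vs reported 42.1 → residual 0.1 km
  Site 3: calculated 238.3 vs reported 238.3 → residual 0.0 km
Site 0, Site 2, Site 3 are mutually consistent (residuals ≈ 0); Site 1 is off by 34.4 km.

Site 1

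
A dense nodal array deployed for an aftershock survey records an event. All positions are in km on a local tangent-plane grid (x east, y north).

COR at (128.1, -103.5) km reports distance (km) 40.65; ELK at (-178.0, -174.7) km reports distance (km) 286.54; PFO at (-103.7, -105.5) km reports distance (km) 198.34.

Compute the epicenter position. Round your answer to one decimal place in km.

Circle about each station: (x − 128.1)² + (y + 103.5)² = 40.65²; (x + 178.0)² + (y + 174.7)² = 286.54²; (x + 103.7)² + (y + 105.5)² = 198.34².
Subtracting pairs of circle equations eliminates x²+y² and gives linear equations (the radical axes):
-612.2 x − 142.4 y = -45370.52
-463.6 x − 4.0 y = -42924.25
Solving the 2×2 system: x ≈ 93.3, y ≈ -82.5 km.

x ≈ 93.3 km, y ≈ -82.5 km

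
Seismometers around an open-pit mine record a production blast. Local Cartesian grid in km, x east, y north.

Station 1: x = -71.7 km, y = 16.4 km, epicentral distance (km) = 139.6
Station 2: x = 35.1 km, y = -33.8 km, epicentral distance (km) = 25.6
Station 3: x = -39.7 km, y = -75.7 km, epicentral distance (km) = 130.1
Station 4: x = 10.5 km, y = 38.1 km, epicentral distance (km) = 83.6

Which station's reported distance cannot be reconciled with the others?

Station 3

Solve using three stations at a time. Using Station 1, Station 2, Station 4 (subtract circle equations pairwise → linear system) gives (x, y) ≈ (60.3, -29.1).
Distances from that point to each station vs reported:
  Station 1: calculated 139.6 vs reported 139.6 → residual 0.0 km
  Station 2: calculated 25.6 vs reported 25.6 → residual 0.0 km
  Station 3: calculated 110.3 vs reported 130.1 → residual 19.8 km
  Station 4: calculated 83.6 vs reported 83.6 → residual 0.0 km
Station 1, Station 2, Station 4 are mutually consistent (residuals ≈ 0); Station 3 is off by 19.8 km.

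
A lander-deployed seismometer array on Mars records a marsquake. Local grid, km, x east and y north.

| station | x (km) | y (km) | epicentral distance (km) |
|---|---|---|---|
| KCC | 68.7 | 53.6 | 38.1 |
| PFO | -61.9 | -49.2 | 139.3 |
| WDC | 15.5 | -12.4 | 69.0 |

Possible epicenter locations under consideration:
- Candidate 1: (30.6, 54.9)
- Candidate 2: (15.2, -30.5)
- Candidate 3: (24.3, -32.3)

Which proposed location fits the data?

Candidate 1

For each candidate, compare |candidate − station| to the reported distance:
Candidate 1: residuals KCC 0.0, PFO 0.0, WDC 0.0 → max 0.0 km
Candidate 2: residuals KCC 61.6, PFO 60.0, WDC 50.9 → max 61.6 km
Candidate 3: residuals KCC 58.6, PFO 51.5, WDC 47.2 → max 58.6 km
Only Candidate 1 has all residuals ≈ 0.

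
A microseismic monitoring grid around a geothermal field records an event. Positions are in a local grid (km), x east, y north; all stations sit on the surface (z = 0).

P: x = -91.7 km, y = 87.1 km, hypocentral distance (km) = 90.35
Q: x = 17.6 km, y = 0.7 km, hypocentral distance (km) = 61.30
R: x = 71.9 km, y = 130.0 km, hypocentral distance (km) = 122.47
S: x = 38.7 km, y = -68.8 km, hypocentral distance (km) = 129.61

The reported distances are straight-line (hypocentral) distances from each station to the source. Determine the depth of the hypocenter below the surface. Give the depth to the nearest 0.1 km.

Each station gives a sphere (x−x_i)² + (y−y_i)² + z² = d_i² (stations at z=0).
Subtracting the P sphere from Q and R: z² cancels, leaving linear equations in x and y:
218.6 x − 172.8 y = -11279.62
327.2 x + 85.8 y = -761.47
Solving: x ≈ -14.601, y ≈ 46.805 km (keep extra digits for the depth step; rounded: -14.6, 46.8).
Then from the P sphere: z² = 90.35² − (x + 91.7)² − (y − 87.1)² with x = -14.601, y = 46.805, so z ≈ 24.396 ≈ 24.4 km.
Check against S (with the unrounded solution): distance 129.62 ≈ 129.61 km. ✓

24.4 km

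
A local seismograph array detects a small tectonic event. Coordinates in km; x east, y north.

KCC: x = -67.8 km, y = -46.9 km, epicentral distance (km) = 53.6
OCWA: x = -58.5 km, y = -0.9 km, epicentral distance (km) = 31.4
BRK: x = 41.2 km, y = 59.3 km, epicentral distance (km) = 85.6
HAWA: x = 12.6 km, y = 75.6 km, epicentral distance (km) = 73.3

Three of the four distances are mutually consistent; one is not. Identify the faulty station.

KCC

Solve using three stations at a time. Using OCWA, BRK, HAWA (subtract circle equations pairwise → linear system) gives (x, y) ≈ (-34.6, 19.5).
Distances from that point to each station vs reported:
  KCC: calculated 74.2 vs reported 53.6 → residual 20.6 km
  OCWA: calculated 31.4 vs reported 31.4 → residual 0.0 km
  BRK: calculated 85.6 vs reported 85.6 → residual 0.0 km
  HAWA: calculated 73.3 vs reported 73.3 → residual 0.0 km
OCWA, BRK, HAWA are mutually consistent (residuals ≈ 0); KCC is off by 20.6 km.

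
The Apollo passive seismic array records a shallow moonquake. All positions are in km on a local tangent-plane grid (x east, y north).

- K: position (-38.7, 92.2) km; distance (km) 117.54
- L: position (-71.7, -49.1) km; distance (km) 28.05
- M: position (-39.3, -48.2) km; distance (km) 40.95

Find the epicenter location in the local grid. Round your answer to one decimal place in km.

Circle about each station: (x + 38.7)² + (y − 92.2)² = 117.54²; (x + 71.7)² + (y + 49.1)² = 28.05²; (x + 39.3)² + (y + 48.2)² = 40.95².
Subtracting the K equation from the L and M equations removes the quadratic terms:
-66.0 x − 282.6 y = 10582.02
-1.2 x − 280.8 y = 6007.95
Solving the 2×2 system: x ≈ -70.0, y ≈ -21.1 km.
Check against K (with the unrounded x, y): √((x + 38.7)²+(y − 92.2)²) = 117.54 ≈ 117.54 km. ✓

x ≈ -70.0 km, y ≈ -21.1 km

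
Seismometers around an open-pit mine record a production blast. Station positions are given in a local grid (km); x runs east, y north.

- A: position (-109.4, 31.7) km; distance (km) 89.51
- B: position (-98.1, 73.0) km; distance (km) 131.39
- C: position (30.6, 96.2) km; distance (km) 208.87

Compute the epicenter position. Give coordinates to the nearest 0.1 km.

x ≈ -110.5 km, y ≈ -57.8 km

Circle about each station: (x + 109.4)² + (y − 31.7)² = 89.51²; (x + 98.1)² + (y − 73.0)² = 131.39²; (x − 30.6)² + (y − 96.2)² = 208.87².
Subtracting pairs of circle equations eliminates x²+y² and gives linear equations (the radical axes):
22.6 x + 82.6 y = -7271.93
280.0 x + 129.0 y = -38397.09
Solving the 2×2 system: x ≈ -110.5, y ≈ -57.8 km.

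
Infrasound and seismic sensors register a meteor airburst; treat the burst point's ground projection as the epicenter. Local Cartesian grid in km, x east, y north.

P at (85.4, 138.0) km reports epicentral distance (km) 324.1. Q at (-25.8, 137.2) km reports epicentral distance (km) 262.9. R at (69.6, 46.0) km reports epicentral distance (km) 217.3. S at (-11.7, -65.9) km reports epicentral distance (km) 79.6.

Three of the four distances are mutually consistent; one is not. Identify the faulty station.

Solve using three stations at a time. Using Q, R, S (subtract circle equations pairwise → linear system) gives (x, y) ≈ (-67.8, -122.3).
Distances from that point to each station vs reported:
  P: calculated 302.1 vs reported 324.1 → residual 22.0 km
  Q: calculated 262.9 vs reported 262.9 → residual 0.0 km
  R: calculated 217.3 vs reported 217.3 → residual 0.0 km
  S: calculated 79.6 vs reported 79.6 → residual 0.0 km
Q, R, S are mutually consistent (residuals ≈ 0); P is off by 22.0 km.

P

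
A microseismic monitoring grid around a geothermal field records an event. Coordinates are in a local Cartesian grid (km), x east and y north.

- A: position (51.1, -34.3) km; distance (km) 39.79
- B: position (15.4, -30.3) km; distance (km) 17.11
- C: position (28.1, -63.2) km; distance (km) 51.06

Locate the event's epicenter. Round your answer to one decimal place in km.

Circle about each station: (x − 51.1)² + (y + 34.3)² = 39.79²; (x − 15.4)² + (y + 30.3)² = 17.11²; (x − 28.1)² + (y + 63.2)² = 51.06².
Subtracting the A equation from the B and C equations removes the quadratic terms:
-71.4 x + 8.0 y = -1341.96
-46.0 x − 57.8 y = -27.73
Solving the 2×2 system: x ≈ 17.3, y ≈ -13.3 km.

17.3 km east, -13.3 km north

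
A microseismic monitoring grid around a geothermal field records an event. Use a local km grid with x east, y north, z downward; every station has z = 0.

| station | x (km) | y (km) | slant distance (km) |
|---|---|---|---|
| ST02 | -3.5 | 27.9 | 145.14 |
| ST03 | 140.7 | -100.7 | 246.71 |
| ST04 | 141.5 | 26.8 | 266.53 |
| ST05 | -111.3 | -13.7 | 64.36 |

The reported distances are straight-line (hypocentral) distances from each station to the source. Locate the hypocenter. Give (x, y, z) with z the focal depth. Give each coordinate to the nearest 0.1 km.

Each station gives a sphere (x−x_i)² + (y−y_i)² + z² = d_i² (stations at z=0).
Subtracting the ST02 sphere from ST03 and ST04: z² cancels, leaving linear equations in x and y:
288.4 x − 257.2 y = -10653.88
290.0 x − 2.2 y = -30022.79
Solving: x ≈ -104.098, y ≈ -75.303 km (keep extra digits for the depth step; rounded: -104.1, -75.3).
Then from the ST02 sphere: z² = 145.14² − (x + 3.5)² − (y − 27.9)² with x = -104.098, y = -75.303, so z ≈ 17.170 ≈ 17.2 km.
Check against ST05 (with the unrounded solution): distance 64.35 ≈ 64.36 km. ✓

(-104.1, -75.3, 17.2)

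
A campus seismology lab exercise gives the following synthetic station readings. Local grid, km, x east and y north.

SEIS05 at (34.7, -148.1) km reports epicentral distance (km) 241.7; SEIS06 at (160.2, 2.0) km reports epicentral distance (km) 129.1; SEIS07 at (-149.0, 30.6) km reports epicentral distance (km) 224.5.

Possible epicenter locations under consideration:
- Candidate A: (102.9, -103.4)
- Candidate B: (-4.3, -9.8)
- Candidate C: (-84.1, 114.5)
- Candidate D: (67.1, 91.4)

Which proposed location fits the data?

For each candidate, compare |candidate − station| to the reported distance:
Candidate A: residuals SEIS05 160.2, SEIS06 9.1, SEIS07 60.8 → max 160.2 km
Candidate B: residuals SEIS05 98.0, SEIS06 35.8, SEIS07 74.3 → max 98.0 km
Candidate C: residuals SEIS05 46.5, SEIS06 139.9, SEIS07 118.4 → max 139.9 km
Candidate D: residuals SEIS05 0.0, SEIS06 0.0, SEIS07 0.0 → max 0.0 km
Only Candidate D has all residuals ≈ 0.

Candidate D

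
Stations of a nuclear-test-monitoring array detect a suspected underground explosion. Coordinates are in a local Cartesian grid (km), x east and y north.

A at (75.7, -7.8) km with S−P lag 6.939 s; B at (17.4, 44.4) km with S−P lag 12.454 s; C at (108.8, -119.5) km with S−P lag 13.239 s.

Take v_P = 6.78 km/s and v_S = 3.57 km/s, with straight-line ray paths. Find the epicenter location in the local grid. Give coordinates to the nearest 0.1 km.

x ≈ 40.6 km, y ≈ -46.6 km

Distance from S−P lag: d = Δt · v_P v_S / (v_P − v_S) = Δt · (6.78·3.57)/(6.78−3.57) ≈ 7.5404·Δt.
So d_A = 52.32, d_B = 93.91, d_C = 99.83 km.
Circle about each station: (x − 75.7)² + (y + 7.8)² = 52.32²; (x − 17.4)² + (y − 44.4)² = 93.91²; (x − 108.8)² + (y + 119.5)² = 99.83².
Subtracting the A equation from the B and C equations removes the quadratic terms:
-116.6 x + 104.4 y = -9598.92
66.2 x − 223.4 y = 13097.71
Solving the 2×2 system: x ≈ 40.6, y ≈ -46.6 km.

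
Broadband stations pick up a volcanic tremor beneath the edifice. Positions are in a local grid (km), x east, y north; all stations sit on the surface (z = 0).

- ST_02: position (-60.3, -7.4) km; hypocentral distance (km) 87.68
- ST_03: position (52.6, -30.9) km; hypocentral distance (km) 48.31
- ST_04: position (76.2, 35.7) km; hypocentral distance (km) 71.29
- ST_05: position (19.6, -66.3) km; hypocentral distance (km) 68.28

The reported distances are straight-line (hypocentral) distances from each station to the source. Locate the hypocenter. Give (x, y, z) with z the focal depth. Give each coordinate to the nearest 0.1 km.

x ≈ 23.1 km, y ≈ -3.6 km, depth ≈ 26.8 km

Each station gives a sphere (x−x_i)² + (y−y_i)² + z² = d_i² (stations at z=0).
Subtracting the ST_02 sphere from ST_03 and ST_04: z² cancels, leaving linear equations in x and y:
225.8 x − 47.0 y = 5384.65
273.0 x + 86.2 y = 5995.60
Solving: x ≈ 23.098, y ≈ -3.598 km (keep extra digits for the depth step; rounded: 23.1, -3.6).
Then from the ST_02 sphere: z² = 87.68² − (x + 60.3)² − (y + 7.4)² with x = 23.098, y = -3.598, so z ≈ 26.797 ≈ 26.8 km.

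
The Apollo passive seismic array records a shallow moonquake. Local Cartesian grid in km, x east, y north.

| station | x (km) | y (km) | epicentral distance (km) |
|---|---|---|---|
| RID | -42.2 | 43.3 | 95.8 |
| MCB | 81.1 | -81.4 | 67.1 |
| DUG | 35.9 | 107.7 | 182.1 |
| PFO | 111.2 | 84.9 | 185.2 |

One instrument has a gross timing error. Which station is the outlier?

RID

Solve using three stations at a time. Using MCB, DUG, PFO (subtract circle equations pairwise → linear system) gives (x, y) ≈ (14.7, -73.1).
Distances from that point to each station vs reported:
  RID: calculated 129.6 vs reported 95.8 → residual 33.8 km
  MCB: calculated 66.9 vs reported 67.1 → residual 0.2 km
  DUG: calculated 182.0 vs reported 182.1 → residual 0.1 km
  PFO: calculated 185.1 vs reported 185.2 → residual 0.1 km
MCB, DUG, PFO are mutually consistent (residuals ≈ 0); RID is off by 33.8 km.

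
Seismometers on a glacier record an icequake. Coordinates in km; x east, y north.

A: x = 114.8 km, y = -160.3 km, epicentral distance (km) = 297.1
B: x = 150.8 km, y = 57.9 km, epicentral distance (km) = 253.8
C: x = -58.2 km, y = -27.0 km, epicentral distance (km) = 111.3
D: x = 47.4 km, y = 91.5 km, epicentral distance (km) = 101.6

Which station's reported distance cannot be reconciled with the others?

B

Solve using three stations at a time. Using A, C, D (subtract circle equations pairwise → linear system) gives (x, y) ≈ (-53.9, 84.2).
Distances from that point to each station vs reported:
  A: calculated 297.1 vs reported 297.1 → residual 0.0 km
  B: calculated 206.4 vs reported 253.8 → residual 47.4 km
  C: calculated 111.3 vs reported 111.3 → residual 0.0 km
  D: calculated 101.6 vs reported 101.6 → residual 0.0 km
A, C, D are mutually consistent (residuals ≈ 0); B is off by 47.4 km.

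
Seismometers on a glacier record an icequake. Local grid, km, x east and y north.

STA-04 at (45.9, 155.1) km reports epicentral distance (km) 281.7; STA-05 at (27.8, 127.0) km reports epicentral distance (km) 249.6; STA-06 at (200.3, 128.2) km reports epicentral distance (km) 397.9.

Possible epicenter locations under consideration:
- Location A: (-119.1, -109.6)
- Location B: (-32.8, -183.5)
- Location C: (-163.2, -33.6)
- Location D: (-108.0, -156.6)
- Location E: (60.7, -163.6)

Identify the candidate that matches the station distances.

Location C

For each candidate, compare |candidate − station| to the reported distance:
Location A: residuals STA-04 30.2, STA-05 28.9, STA-06 0.3 → max 30.2 km
Location B: residuals STA-04 65.9, STA-05 66.8, STA-06 8.7 → max 66.8 km
Location C: residuals STA-04 0.0, STA-05 0.1, STA-06 0.0 → max 0.1 km
Location D: residuals STA-04 65.9, STA-05 64.8, STA-06 21.8 → max 65.9 km
Location E: residuals STA-04 37.3, STA-05 42.9, STA-06 74.4 → max 74.4 km
Only Location C has all residuals ≈ 0.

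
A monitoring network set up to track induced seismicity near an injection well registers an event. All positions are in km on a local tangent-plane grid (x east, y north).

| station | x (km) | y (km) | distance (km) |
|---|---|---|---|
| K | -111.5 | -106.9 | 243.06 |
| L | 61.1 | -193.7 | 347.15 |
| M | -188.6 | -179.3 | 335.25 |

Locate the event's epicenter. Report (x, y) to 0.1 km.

-61.7 km east, 131.0 km north

Circle about each station: (x + 111.5)² + (y + 106.9)² = 243.06²; (x − 61.1)² + (y + 193.7)² = 347.15²; (x + 188.6)² + (y + 179.3)² = 335.25².
Subtracting pairs of circle equations eliminates x²+y² and gives linear equations (the radical axes):
345.2 x − 173.6 y = -44041.92
-154.2 x − 144.8 y = -9455.81
Solving the 2×2 system: x ≈ -61.7, y ≈ 131.0 km.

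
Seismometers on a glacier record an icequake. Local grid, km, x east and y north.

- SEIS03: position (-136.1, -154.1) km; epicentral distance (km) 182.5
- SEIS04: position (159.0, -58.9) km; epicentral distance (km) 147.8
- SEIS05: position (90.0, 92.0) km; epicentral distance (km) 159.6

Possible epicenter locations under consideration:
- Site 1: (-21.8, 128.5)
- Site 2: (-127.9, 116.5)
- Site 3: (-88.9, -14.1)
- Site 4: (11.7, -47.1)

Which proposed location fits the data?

Site 4

For each candidate, compare |candidate − station| to the reported distance:
Site 1: residuals SEIS03 122.3, SEIS04 112.6, SEIS05 42.0 → max 122.3 km
Site 2: residuals SEIS03 88.2, SEIS04 188.5, SEIS05 59.7 → max 188.5 km
Site 3: residuals SEIS03 34.8, SEIS04 104.1, SEIS05 48.4 → max 104.1 km
Site 4: residuals SEIS03 0.0, SEIS04 0.0, SEIS05 0.0 → max 0.0 km
Only Site 4 has all residuals ≈ 0.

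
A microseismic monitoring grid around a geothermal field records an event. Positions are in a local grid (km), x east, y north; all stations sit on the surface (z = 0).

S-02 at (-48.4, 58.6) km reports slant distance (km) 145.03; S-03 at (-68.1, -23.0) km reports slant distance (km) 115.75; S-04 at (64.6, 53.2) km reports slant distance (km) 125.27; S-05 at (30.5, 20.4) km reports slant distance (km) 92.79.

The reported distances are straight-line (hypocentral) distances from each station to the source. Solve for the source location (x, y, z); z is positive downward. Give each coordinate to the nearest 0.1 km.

x ≈ 26.7 km, y ≈ -49.5 km, depth ≈ 60.9 km

Each station gives a sphere (x−x_i)² + (y−y_i)² + z² = d_i² (stations at z=0).
Subtracting the S-02 sphere from S-03 and S-04: z² cancels, leaving linear equations in x and y:
-39.4 x − 163.2 y = 7025.73
226.0 x − 10.8 y = 6568.01
Solving: x ≈ 26.697, y ≈ -49.495 km (keep extra digits for the depth step; rounded: 26.7, -49.5).
Then from the S-02 sphere: z² = 145.03² − (x + 48.4)² − (y − 58.6)² with x = 26.697, y = -49.495, so z ≈ 60.907 ≈ 60.9 km.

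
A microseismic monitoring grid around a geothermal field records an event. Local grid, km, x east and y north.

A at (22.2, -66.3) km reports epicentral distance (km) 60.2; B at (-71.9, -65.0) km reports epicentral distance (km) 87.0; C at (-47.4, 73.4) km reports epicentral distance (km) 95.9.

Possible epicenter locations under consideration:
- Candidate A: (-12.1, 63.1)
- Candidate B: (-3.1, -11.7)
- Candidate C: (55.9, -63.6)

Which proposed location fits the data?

Candidate B

For each candidate, compare |candidate − station| to the reported distance:
Candidate A: residuals A 73.7, B 54.4, C 59.1 → max 73.7 km
Candidate B: residuals A 0.0, B 0.0, C 0.0 → max 0.0 km
Candidate C: residuals A 26.4, B 40.8, C 75.7 → max 75.7 km
Only Candidate B has all residuals ≈ 0.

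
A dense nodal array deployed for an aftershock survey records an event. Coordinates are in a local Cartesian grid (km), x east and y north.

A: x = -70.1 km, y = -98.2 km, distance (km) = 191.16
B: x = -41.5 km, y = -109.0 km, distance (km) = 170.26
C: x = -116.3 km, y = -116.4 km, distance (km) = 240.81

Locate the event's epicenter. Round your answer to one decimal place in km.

Circle about each station: (x + 70.1)² + (y + 98.2)² = 191.16²; (x + 41.5)² + (y + 109.0)² = 170.26²; (x + 116.3)² + (y + 116.4)² = 240.81².
Subtracting the A equation from the B and C equations removes the quadratic terms:
57.2 x − 21.6 y = 6599.68
-92.4 x − 36.4 y = -8929.91
Solving the 2×2 system: x ≈ 106.2, y ≈ -24.3 km.

(106.2, -24.3)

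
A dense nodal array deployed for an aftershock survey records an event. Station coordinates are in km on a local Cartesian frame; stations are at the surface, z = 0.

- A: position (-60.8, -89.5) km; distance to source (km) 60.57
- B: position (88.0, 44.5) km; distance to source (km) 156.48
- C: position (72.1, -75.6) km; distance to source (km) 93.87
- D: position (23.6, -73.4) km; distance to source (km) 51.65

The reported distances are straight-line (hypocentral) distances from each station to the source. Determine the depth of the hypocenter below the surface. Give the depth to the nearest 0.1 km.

depth ≈ 33.7 km

Each station gives a sphere (x−x_i)² + (y−y_i)² + z² = d_i² (stations at z=0).
Subtracting the A sphere from B and C: z² cancels, leaving linear equations in x and y:
297.6 x + 268.0 y = -22799.91
265.8 x + 27.8 y = -5935.97
Solving: x ≈ -15.200, y ≈ -68.196 km (keep extra digits for the depth step; rounded: -15.2, -68.2).
Then from the A sphere: z² = 60.57² − (x + 60.8)² − (y + 89.5)² with x = -15.200, y = -68.196, so z ≈ 33.697 ≈ 33.7 km.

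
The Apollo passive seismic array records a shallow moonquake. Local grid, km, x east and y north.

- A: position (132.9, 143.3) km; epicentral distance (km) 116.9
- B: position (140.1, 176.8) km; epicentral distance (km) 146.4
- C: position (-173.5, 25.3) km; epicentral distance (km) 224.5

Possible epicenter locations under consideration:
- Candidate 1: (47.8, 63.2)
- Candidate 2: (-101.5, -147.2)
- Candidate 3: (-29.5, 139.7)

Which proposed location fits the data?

For each candidate, compare |candidate − station| to the reported distance:
Candidate 1: residuals A 0.0, B 0.0, C 0.0 → max 0.0 km
Candidate 2: residuals A 256.4, B 257.8, C 37.6 → max 257.8 km
Candidate 3: residuals A 45.5, B 27.2, C 40.6 → max 45.5 km
Only Candidate 1 has all residuals ≈ 0.

Candidate 1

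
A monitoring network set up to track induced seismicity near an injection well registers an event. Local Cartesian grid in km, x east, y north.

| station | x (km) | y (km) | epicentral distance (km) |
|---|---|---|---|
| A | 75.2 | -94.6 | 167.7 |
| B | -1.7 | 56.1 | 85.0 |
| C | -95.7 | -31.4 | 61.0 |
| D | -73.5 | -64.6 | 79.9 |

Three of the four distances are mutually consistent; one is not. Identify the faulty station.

Solve using three stations at a time. Using A, C, D (subtract circle equations pairwise → linear system) gives (x, y) ≈ (-53.6, 12.8).
Distances from that point to each station vs reported:
  A: calculated 167.7 vs reported 167.7 → residual 0.0 km
  B: calculated 67.6 vs reported 85.0 → residual 17.4 km
  C: calculated 61.1 vs reported 61.0 → residual 0.1 km
  D: calculated 80.0 vs reported 79.9 → residual 0.1 km
A, C, D are mutually consistent (residuals ≈ 0); B is off by 17.4 km.

B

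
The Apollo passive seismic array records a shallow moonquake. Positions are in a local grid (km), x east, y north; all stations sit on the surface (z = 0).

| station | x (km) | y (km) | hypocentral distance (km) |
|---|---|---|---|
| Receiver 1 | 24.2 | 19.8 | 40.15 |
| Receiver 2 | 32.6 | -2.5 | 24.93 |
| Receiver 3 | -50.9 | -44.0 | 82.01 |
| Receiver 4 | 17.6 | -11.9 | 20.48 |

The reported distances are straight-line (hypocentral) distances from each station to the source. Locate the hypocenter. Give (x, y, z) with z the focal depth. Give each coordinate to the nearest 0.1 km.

Each station gives a sphere (x−x_i)² + (y−y_i)² + z² = d_i² (stations at z=0).
Subtracting the Receiver 1 sphere from Receiver 2 and Receiver 3: z² cancels, leaving linear equations in x and y:
16.8 x − 44.6 y = 1081.85
-150.2 x − 127.6 y = -1564.49
Solving: x ≈ 23.502, y ≈ -15.404 km (keep extra digits for the depth step; rounded: 23.5, -15.4).
Then from the Receiver 1 sphere: z² = 40.15² − (x − 24.2)² − (y − 19.8)² with x = 23.502, y = -15.404, so z ≈ 19.293 ≈ 19.3 km.

(23.5, -15.4, 19.3)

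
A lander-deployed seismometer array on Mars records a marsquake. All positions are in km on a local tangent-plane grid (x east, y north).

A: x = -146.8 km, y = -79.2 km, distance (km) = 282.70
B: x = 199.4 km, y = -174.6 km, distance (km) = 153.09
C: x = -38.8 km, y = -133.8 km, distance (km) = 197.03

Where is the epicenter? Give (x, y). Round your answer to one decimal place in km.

Circle about each station: (x + 146.8)² + (y + 79.2)² = 282.70²; (x − 199.4)² + (y + 174.6)² = 153.09²; (x + 38.8)² + (y + 133.8)² = 197.03².
Subtracting pairs of circle equations eliminates x²+y² and gives linear equations (the radical axes):
692.4 x − 190.8 y = 98905.38
216.0 x − 109.2 y = 32683.47
Solving the 2×2 system: x ≈ 132.7, y ≈ -36.8 km.
Check against A (with the unrounded x, y): √((x + 146.8)²+(y + 79.2)²) = 282.69 ≈ 282.70 km. ✓

132.7 km east, -36.8 km north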